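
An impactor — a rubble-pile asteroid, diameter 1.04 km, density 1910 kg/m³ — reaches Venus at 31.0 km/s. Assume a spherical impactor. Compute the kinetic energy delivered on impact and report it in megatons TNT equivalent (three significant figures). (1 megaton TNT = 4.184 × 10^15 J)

d = 1040 m; v = 31000 m/s.
Mass m = (π/6) ρ d³ = (π/6) × 1910 × (1040)³ = 1.125 × 10^12 kg
E = ½ m v² = 0.5 × 1.125 × 10^12 × (31000)² = 5.406 × 10^20 J
   = 5.406 × 10^20 / 4.184×10^15 = 1.292 × 10^5 Mt

E ≈ 1.29 × 10^5 Mt TNT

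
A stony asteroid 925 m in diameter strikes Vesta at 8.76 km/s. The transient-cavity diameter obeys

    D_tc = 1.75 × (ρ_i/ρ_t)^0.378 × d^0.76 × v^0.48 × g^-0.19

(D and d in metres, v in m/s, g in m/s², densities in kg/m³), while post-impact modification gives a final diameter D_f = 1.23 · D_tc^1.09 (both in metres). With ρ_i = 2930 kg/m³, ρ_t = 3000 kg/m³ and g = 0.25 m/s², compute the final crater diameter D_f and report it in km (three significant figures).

D_f ≈ 98.9 km

v = 8760 m/s.
(ρ_i/ρ_t)^0.378 = (2930/3000)^0.378 = 0.9911
d^0.76 = 925^0.76 = 179.6
v^0.48 = 8760^0.48 = 78.06
g^-0.19 = 0.25^-0.19 = 1.301
D_tc = 1.75 × 0.9911 × 179.6 × 78.06 × 1.301 = 31630 m
D_f = 1.23 × (31630)^1.09 = 98858 m
     = 98.86 km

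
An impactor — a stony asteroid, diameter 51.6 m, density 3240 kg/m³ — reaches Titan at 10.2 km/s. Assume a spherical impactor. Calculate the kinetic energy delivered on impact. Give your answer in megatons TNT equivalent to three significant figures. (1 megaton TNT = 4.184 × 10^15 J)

E ≈ 2.90 Mt TNT

v = 10200 m/s.
Mass m = (π/6) ρ d³ = (π/6) × 3240 × (51.6)³ = 2.331 × 10^8 kg
E = ½ m v² = 0.5 × 2.331 × 10^8 × (10200)² = 1.213 × 10^16 J
   = 1.213 × 10^16 / 4.184×10^15 = 2.899 Mt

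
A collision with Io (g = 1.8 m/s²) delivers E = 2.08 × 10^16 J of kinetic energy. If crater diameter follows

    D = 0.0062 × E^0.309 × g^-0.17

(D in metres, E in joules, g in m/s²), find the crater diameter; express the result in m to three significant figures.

D ≈ 618 m

E^0.309 = (2.08 × 10^16)^0.309 = 1.102 × 10^5
g^-0.17 = 1.8^-0.17 = 0.9049
D = 0.0062 × 1.102 × 10^5 × 0.9049 = 618.3 m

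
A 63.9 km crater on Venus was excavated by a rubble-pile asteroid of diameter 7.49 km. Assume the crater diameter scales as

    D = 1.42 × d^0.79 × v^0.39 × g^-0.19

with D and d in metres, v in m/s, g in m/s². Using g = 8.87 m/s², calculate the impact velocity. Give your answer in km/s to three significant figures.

Rearranging for v: v = [D / (1.42 · 7490^0.79 · 8.87^-0.19)]^(1/0.39).
D = 63900 m.
7490^0.79 = 1150
8.87^-0.19 = 0.6605
Denominator = 1.42 × 1150 × 0.6605 = 1079
D / 1079 = 63900 / 1079 = 59.22
v = 59.22^(1/0.39) = 59.22^2.5641 = 35058 m/s

v ≈ 35.1 km/s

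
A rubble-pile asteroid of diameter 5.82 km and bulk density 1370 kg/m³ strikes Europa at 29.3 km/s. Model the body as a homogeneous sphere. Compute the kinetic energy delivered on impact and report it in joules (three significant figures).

d = 5820 m; v = 29300 m/s.
Mass m = (π/6) ρ d³ = (π/6) × 1370 × (5820)³ = 1.414 × 10^14 kg
E = ½ m v² = 0.5 × 1.414 × 10^14 × (29300)² = 6.070 × 10^22 J

E ≈ 6.07 × 10^22 J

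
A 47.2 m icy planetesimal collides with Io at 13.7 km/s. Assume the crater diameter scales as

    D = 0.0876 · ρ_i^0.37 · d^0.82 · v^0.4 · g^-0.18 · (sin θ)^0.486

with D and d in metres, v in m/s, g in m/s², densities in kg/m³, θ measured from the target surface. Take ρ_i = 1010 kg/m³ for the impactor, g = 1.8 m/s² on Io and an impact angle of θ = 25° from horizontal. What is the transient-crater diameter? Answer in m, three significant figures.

In SI units: v = 13700 m/s.
ρ_i^0.37 = 1010^0.37 = 12.93
d^0.82 = 47.2^0.82 = 23.58
v^0.4 = 13700^0.4 = 45.15
g^-0.18 = 1.8^-0.18 = 0.8996
(sin 25°)^0.486 = 0.4226^0.486 = 0.6580
D = 0.0876 × 12.93 × 23.58 × 45.15 × 0.8996 × 0.6580 = 713.8 m

D ≈ 714 m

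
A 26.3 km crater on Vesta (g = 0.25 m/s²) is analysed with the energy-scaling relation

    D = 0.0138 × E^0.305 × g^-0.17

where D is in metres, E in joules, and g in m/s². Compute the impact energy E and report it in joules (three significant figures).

Rearranging: E = [D / (0.0138 · g^-0.17)]^(1/0.305).
D = 26300 m.
g^-0.17 = 0.25^-0.17 = 1.266
D / (0.0138 × 1.266) = 26300 / (0.01747) = 1.505 × 10^6
E = (1.505 × 10^6)^3.2787 = 1.796 × 10^20 J

E ≈ 1.80 × 10^20 J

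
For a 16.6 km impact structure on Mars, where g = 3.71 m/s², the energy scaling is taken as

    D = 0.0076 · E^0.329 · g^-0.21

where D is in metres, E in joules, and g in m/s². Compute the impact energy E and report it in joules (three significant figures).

Rearranging: E = [D / (0.0076 · g^-0.21)]^(1/0.329).
D = 16600 m.
g^-0.21 = 3.71^-0.21 = 0.7593
D / (0.0076 × 0.7593) = 16600 / (5.771 × 10^-3) = 2.876 × 10^6
E = (2.876 × 10^6)^3.0395 = 4.280 × 10^19 J

E ≈ 4.28 × 10^19 J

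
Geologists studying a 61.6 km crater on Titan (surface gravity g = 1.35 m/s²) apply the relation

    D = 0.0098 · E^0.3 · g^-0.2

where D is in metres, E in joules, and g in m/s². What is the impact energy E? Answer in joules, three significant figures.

Rearranging: E = [D / (0.0098 · g^-0.2)]^(1/0.3).
D = 61600 m.
g^-0.2 = 1.35^-0.2 = 0.9417
D / (0.0098 × 0.9417) = 61600 / (9.229 × 10^-3) = 6.675 × 10^6
E = (6.675 × 10^6)^3.3333 = 5.597 × 10^22 J

E ≈ 5.60 × 10^22 J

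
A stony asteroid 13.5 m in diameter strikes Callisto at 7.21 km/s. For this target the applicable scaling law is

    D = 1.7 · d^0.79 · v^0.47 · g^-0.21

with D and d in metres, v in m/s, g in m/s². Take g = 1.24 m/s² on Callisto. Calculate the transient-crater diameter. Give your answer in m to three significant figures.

D ≈ 826 m

In SI units: v = 7210 m/s.
d^0.79 = 13.5^0.79 = 7.816
v^0.47 = 7210^0.47 = 65.05
g^-0.21 = 1.24^-0.21 = 0.9558
D = 1.7 × 7.816 × 65.05 × 0.9558 = 826.1 m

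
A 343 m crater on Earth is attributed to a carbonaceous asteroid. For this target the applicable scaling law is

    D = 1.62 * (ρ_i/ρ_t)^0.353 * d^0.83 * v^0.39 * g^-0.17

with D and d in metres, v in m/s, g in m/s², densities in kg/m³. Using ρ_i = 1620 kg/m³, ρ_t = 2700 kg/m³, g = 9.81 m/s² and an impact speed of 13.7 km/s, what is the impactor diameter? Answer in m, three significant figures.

Rearranging for d: d = [D / (1.62 · (1620/2700)^0.353 · 13700^0.39 · 9.81^-0.17)]^(1/0.83).
(1620/2700)^0.353 = 0.8350
13700^0.39 = 41.05
9.81^-0.17 = 0.6783
Denominator = 1.62 × 0.8350 × 41.05 × 0.6783 = 37.66
D / 37.66 = 343 / 37.66 = 9.108
d = 9.108^(1/0.83) = 9.108^1.2048 = 14.32 m

d ≈ 14.3 m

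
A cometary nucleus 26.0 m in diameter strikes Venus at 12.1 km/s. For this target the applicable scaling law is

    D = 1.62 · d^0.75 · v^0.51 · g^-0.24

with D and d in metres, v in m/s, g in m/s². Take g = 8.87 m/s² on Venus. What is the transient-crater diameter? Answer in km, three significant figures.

In SI units: v = 12100 m/s.
d^0.75 = 26^0.75 = 11.51
v^0.51 = 12100^0.51 = 120.8
g^-0.24 = 8.87^-0.24 = 0.5922
D = 1.62 × 11.51 × 120.8 × 0.5922 = 1334 m
   = 1.334 km

D ≈ 1.33 km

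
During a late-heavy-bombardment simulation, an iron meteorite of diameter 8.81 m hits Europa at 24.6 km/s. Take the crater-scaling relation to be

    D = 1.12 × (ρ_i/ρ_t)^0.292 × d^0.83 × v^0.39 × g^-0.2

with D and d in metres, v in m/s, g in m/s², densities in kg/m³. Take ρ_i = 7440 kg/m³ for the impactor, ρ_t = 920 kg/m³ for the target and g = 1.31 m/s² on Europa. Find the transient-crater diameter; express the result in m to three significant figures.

In SI units: v = 24600 m/s.
(ρ_i/ρ_t)^0.292 = (7440/920)^0.292 = 1.841
d^0.83 = 8.81^0.83 = 6.086
v^0.39 = 24600^0.39 = 51.58
g^-0.2 = 1.31^-0.2 = 0.9474
D = 1.12 × 1.841 × 6.086 × 51.58 × 0.9474 = 613.2 m

D ≈ 613 m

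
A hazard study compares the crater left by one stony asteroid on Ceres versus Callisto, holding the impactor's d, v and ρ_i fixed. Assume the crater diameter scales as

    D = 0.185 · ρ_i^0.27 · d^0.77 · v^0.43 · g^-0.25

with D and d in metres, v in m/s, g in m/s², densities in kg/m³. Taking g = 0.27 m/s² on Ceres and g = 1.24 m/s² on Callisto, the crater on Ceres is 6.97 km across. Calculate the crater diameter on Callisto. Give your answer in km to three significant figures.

All impactor-dependent factors cancel in the ratio, leaving D_Callisto/D_Ceres = (g_Callisto/g_Ceres)^-0.25.
(1.24/0.27)^-0.25 = 4.593^-0.25 = 0.6831
D_Callisto = 0.6831 × 6.97 km = 4.76 km

D ≈ 4.76 km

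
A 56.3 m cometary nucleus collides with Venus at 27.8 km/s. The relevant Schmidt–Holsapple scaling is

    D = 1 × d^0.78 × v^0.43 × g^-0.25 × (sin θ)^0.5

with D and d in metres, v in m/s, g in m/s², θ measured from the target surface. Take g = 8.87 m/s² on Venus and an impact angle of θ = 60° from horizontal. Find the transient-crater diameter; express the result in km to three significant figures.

In SI units: v = 27800 m/s.
d^0.78 = 56.3^0.78 = 23.20
v^0.43 = 27800^0.43 = 81.46
g^-0.25 = 8.87^-0.25 = 0.5795
(sin 60°)^0.5 = 0.8660^0.5 = 0.9306
D = 1 × 23.20 × 81.46 × 0.5795 × 0.9306 = 1019 m
   = 1.019 km

D ≈ 1.02 km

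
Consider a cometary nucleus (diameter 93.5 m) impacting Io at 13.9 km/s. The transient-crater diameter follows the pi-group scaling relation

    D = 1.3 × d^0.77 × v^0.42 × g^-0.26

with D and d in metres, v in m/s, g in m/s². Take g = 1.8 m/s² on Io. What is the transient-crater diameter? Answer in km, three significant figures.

In SI units: v = 13900 m/s.
d^0.77 = 93.5^0.77 = 32.92
v^0.42 = 13900^0.42 = 54.96
g^-0.26 = 1.8^-0.26 = 0.8583
D = 1.3 × 32.92 × 54.96 × 0.8583 = 2019 m
   = 2.019 km

D ≈ 2.02 km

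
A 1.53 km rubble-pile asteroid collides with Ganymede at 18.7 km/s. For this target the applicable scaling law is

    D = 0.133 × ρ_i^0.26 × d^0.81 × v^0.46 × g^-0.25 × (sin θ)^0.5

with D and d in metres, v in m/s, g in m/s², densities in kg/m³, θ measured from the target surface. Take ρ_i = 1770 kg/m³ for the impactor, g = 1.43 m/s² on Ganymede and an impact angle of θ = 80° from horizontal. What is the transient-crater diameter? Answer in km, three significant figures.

In SI units: d = 1530 m, v = 18700 m/s.
ρ_i^0.26 = 1770^0.26 = 6.990
d^0.81 = 1530^0.81 = 379.8
v^0.46 = 18700^0.46 = 92.27
g^-0.25 = 1.43^-0.25 = 0.9145
(sin 80°)^0.5 = 0.9848^0.5 = 0.9924
D = 0.133 × 6.990 × 379.8 × 92.27 × 0.9145 × 0.9924 = 29568 m
   = 29.57 km

D ≈ 29.6 km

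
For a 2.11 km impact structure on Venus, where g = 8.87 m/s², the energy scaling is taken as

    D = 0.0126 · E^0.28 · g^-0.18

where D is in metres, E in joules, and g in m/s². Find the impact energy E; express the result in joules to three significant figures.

Rearranging: E = [D / (0.0126 · g^-0.18)]^(1/0.28).
D = 2110 m.
g^-0.18 = 8.87^-0.18 = 0.6751
D / (0.0126 × 0.6751) = 2110 / (8.506 × 10^-3) = 2.481 × 10^5
E = (2.481 × 10^5)^3.5714 = 1.847 × 10^19 J

E ≈ 1.85 × 10^19 J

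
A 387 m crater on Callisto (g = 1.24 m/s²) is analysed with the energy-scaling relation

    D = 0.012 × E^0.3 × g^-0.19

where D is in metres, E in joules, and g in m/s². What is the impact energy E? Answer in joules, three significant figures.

E ≈ 1.22 × 10^15 J

Rearranging: E = [D / (0.012 · g^-0.19)]^(1/0.3).
g^-0.19 = 1.24^-0.19 = 0.9600
D / (0.012 × 0.9600) = 387 / (0.01152) = 3.359 × 10^4
E = (3.359 × 10^4)^3.3333 = 1.222 × 10^15 J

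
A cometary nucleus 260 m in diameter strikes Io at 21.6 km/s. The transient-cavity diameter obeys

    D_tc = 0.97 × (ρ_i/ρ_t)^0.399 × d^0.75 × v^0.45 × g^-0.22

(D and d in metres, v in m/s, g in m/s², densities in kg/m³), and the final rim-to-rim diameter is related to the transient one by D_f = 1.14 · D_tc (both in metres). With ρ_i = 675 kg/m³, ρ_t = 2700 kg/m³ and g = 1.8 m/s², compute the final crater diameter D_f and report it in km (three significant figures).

v = 21600 m/s.
(ρ_i/ρ_t)^0.399 = (675/2700)^0.399 = 0.5751
d^0.75 = 260^0.75 = 64.75
v^0.45 = 21600^0.45 = 89.23
g^-0.22 = 1.8^-0.22 = 0.8787
D_tc = 0.97 × 0.5751 × 64.75 × 89.23 × 0.8787 = 2832 m
D_f = 1.14 × 2832 = 3228 m
     = 3.228 km

D_f ≈ 3.23 km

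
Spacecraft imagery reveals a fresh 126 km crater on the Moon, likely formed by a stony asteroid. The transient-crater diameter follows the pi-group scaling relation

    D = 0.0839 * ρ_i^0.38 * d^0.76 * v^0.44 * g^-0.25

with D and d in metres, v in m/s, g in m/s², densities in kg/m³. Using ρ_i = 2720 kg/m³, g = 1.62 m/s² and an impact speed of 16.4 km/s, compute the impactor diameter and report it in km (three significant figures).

d ≈ 10.9 km

Rearranging for d: d = [D / (0.0839 · 2720^0.38 · 16400^0.44 · 1.62^-0.25)]^(1/0.76).
D = 126000 m.
2720^0.38 = 20.19
16400^0.44 = 71.54
1.62^-0.25 = 0.8864
Denominator = 0.0839 × 20.19 × 71.54 × 0.8864 = 107.4
D / 107.4 = 126000 / 107.4 = 1173
d = 1173^(1/0.76) = 1173^1.3158 = 10929 m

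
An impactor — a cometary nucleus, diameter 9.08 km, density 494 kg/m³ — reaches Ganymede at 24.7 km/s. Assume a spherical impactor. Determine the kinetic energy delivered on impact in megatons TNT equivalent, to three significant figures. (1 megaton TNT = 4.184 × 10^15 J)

d = 9080 m; v = 24700 m/s.
Mass m = (π/6) ρ d³ = (π/6) × 494 × (9080)³ = 1.936 × 10^14 kg
E = ½ m v² = 0.5 × 1.936 × 10^14 × (24700)² = 5.906 × 10^22 J
   = 5.906 × 10^22 / 4.184×10^15 = 1.412 × 10^7 Mt

E ≈ 1.41 × 10^7 Mt TNT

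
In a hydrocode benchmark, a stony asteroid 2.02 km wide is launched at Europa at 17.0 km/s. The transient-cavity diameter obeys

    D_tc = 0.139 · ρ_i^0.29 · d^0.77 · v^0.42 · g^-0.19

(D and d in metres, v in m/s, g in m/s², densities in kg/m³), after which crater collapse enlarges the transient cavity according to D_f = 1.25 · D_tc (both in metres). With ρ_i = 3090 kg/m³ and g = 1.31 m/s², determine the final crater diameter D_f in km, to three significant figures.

In SI: d = 2020 m, v = 17000 m/s.
ρ_i^0.29 = 3090^0.29 = 10.28
d^0.77 = 2020^0.77 = 350.8
v^0.42 = 17000^0.42 = 59.81
g^-0.19 = 1.31^-0.19 = 0.9500
D_tc = 0.139 × 10.28 × 350.8 × 59.81 × 0.9500 = 28480 m
D_f = 1.25 × 28480 = 35600 m
     = 35.60 km

D_f ≈ 35.6 km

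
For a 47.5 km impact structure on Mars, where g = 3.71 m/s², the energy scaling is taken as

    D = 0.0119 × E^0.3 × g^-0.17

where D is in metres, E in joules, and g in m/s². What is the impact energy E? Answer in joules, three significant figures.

Rearranging: E = [D / (0.0119 · g^-0.17)]^(1/0.3).
D = 47500 m.
g^-0.17 = 3.71^-0.17 = 0.8002
D / (0.0119 × 0.8002) = 47500 / (9.522 × 10^-3) = 4.988 × 10^6
E = (4.988 × 10^6)^3.3333 = 2.119 × 10^22 J

E ≈ 2.12 × 10^22 J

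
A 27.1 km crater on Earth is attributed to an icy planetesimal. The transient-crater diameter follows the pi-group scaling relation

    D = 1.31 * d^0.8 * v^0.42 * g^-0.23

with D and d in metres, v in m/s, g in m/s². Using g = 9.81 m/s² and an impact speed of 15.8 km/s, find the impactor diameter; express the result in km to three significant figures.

d ≈ 2.99 km

Rearranging for d: d = [D / (1.31 · 15800^0.42 · 9.81^-0.23)]^(1/0.8).
D = 27100 m.
15800^0.42 = 58.00
9.81^-0.23 = 0.5914
Denominator = 1.31 × 58.00 × 0.5914 = 44.93
D / 44.93 = 27100 / 44.93 = 603.2
d = 603.2^(1/0.8) = 603.2^1.25 = 2989 m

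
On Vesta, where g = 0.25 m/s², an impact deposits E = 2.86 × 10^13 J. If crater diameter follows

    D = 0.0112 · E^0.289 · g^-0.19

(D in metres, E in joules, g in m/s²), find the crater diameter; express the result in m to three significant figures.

E^0.289 = (2.86 × 10^13)^0.289 = 7.743 × 10^3
g^-0.19 = 0.25^-0.19 = 1.301
D = 0.0112 × 7.743 × 10^3 × 1.301 = 112.8 m

D ≈ 113 m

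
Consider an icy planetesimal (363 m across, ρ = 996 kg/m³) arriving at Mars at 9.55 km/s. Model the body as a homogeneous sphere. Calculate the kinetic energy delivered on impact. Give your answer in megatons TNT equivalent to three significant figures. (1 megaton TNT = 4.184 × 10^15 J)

E ≈ 272 Mt TNT

v = 9550 m/s.
Mass m = (π/6) ρ d³ = (π/6) × 996 × (363)³ = 2.494 × 10^10 kg
E = ½ m v² = 0.5 × 2.494 × 10^10 × (9550)² = 1.137 × 10^18 J
   = 1.137 × 10^18 / 4.184×10^15 = 271.7 Mt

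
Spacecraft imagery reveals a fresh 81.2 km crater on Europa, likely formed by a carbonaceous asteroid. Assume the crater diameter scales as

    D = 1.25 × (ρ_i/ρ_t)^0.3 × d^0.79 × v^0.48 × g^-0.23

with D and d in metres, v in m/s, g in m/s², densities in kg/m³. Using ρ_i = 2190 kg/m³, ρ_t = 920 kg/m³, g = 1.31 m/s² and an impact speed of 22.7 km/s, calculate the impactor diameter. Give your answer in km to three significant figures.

Rearranging for d: d = [D / (1.25 · (2190/920)^0.3 · 22700^0.48 · 1.31^-0.23)]^(1/0.79).
D = 81200 m.
(2190/920)^0.3 = 1.297
22700^0.48 = 123.3
1.31^-0.23 = 0.9398
Denominator = 1.25 × 1.297 × 123.3 × 0.9398 = 187.9
D / 187.9 = 81200 / 187.9 = 432.1
d = 432.1^(1/0.79) = 432.1^1.2658 = 2168 m

d ≈ 2.17 km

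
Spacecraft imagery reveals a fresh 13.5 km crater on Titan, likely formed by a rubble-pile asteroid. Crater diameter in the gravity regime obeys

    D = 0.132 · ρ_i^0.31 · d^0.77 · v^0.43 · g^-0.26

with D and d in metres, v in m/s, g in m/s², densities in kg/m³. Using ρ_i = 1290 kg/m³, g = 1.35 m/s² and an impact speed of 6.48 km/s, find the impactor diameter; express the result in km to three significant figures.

d ≈ 1.48 km

Rearranging for d: d = [D / (0.132 · 1290^0.31 · 6480^0.43 · 1.35^-0.26)]^(1/0.77).
D = 13500 m.
1290^0.31 = 9.210
6480^0.43 = 43.55
1.35^-0.26 = 0.9249
Denominator = 0.132 × 9.210 × 43.55 × 0.9249 = 48.97
D / 48.97 = 13500 / 48.97 = 275.7
d = 275.7^(1/0.77) = 275.7^1.2987 = 1477 m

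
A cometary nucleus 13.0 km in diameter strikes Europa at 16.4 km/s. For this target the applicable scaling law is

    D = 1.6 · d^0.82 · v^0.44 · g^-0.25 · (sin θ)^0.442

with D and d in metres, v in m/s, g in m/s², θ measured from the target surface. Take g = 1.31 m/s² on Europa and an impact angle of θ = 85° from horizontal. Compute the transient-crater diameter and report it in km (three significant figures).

In SI units: d = 13000 m, v = 16400 m/s.
d^0.82 = 13000^0.82 = 2363
v^0.44 = 16400^0.44 = 71.54
g^-0.25 = 1.31^-0.25 = 0.9347
(sin 85°)^0.442 = 0.9962^0.442 = 0.9983
D = 1.6 × 2363 × 71.54 × 0.9347 × 0.9983 = 2.524 × 10^5 m
   = 252.4 km

D ≈ 252 km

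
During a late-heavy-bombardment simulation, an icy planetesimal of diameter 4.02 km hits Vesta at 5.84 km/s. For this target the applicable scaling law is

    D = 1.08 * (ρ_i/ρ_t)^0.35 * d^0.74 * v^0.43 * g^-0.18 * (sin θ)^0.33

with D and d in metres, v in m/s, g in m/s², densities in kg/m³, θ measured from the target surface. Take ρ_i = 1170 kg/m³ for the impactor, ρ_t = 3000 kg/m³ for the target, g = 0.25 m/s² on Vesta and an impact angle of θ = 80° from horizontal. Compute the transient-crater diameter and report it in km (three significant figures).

In SI units: d = 4020 m, v = 5840 m/s.
(ρ_i/ρ_t)^0.35 = (1170/3000)^0.35 = 0.7192
d^0.74 = 4020^0.74 = 464.7
v^0.43 = 5840^0.43 = 41.64
g^-0.18 = 0.25^-0.18 = 1.283
(sin 80°)^0.33 = 0.9848^0.33 = 0.9950
D = 1.08 × 0.7192 × 464.7 × 41.64 × 1.283 × 0.9950 = 19187 m
   = 19.19 km

D ≈ 19.2 km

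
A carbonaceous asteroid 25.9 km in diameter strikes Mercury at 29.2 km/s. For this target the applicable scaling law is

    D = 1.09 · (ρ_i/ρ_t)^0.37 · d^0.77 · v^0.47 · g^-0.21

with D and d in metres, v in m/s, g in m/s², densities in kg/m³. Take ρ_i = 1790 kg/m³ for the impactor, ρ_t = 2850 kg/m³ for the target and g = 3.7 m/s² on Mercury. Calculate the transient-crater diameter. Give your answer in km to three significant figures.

In SI units: d = 25900 m, v = 29200 m/s.
(ρ_i/ρ_t)^0.37 = (1790/2850)^0.37 = 0.8419
d^0.77 = 25900^0.77 = 2502
v^0.47 = 29200^0.47 = 125.5
g^-0.21 = 3.7^-0.21 = 0.7598
D = 1.09 × 0.8419 × 2502 × 125.5 × 0.7598 = 2.189 × 10^5 m
   = 218.9 km

D ≈ 219 km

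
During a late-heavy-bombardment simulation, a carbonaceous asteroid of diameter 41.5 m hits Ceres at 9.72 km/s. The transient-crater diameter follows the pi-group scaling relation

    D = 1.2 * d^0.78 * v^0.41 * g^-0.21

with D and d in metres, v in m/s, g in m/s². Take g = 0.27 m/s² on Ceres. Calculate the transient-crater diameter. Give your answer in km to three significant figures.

D ≈ 1.25 km

In SI units: v = 9720 m/s.
d^0.78 = 41.5^0.78 = 18.28
v^0.41 = 9720^0.41 = 43.15
g^-0.21 = 0.27^-0.21 = 1.316
D = 1.2 × 18.28 × 43.15 × 1.316 = 1246 m
   = 1.246 km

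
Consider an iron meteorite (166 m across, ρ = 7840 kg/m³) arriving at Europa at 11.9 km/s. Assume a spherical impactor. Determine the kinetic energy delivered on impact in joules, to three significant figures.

E ≈ 1.33 × 10^18 J

v = 11900 m/s.
Mass m = (π/6) ρ d³ = (π/6) × 7840 × (166)³ = 1.878 × 10^10 kg
E = ½ m v² = 0.5 × 1.878 × 10^10 × (11900)² = 1.330 × 10^18 J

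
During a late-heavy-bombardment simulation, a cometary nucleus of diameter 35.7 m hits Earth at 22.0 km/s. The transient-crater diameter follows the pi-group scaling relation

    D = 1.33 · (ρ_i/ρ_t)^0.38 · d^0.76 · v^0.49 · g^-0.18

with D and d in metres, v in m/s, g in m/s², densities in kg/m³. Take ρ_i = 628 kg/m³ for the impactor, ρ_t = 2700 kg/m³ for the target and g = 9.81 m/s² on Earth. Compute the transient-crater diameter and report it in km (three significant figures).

In SI units: v = 22000 m/s.
(ρ_i/ρ_t)^0.38 = (628/2700)^0.38 = 0.5745
d^0.76 = 35.7^0.76 = 15.14
v^0.49 = 22000^0.49 = 134.2
g^-0.18 = 9.81^-0.18 = 0.6630
D = 1.33 × 0.5745 × 15.14 × 134.2 × 0.6630 = 1029 m
   = 1.029 km

D ≈ 1.03 km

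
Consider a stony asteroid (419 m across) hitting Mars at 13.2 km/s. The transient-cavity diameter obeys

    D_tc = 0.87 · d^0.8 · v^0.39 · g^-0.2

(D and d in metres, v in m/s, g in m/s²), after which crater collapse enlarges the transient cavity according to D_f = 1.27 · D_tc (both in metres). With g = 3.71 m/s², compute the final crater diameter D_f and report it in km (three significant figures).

D_f ≈ 4.31 km

v = 13200 m/s.
d^0.8 = 419^0.8 = 125.2
v^0.39 = 13200^0.39 = 40.46
g^-0.2 = 3.71^-0.2 = 0.7694
D_tc = 0.87 × 125.2 × 40.46 × 0.7694 = 3391 m
D_f = 1.27 × 3391 = 4307 m
     = 4.307 km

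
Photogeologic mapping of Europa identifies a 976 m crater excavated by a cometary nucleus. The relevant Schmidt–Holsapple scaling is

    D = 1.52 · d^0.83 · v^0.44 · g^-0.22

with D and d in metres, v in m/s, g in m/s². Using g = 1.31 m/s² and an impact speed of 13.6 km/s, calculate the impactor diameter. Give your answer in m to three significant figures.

d ≈ 16.7 m

Rearranging for d: d = [D / (1.52 · 13600^0.44 · 1.31^-0.22)]^(1/0.83).
13600^0.44 = 65.88
1.31^-0.22 = 0.9423
Denominator = 1.52 × 65.88 × 0.9423 = 94.36
D / 94.36 = 976 / 94.36 = 10.34
d = 10.34^(1/0.83) = 10.34^1.2048 = 16.68 m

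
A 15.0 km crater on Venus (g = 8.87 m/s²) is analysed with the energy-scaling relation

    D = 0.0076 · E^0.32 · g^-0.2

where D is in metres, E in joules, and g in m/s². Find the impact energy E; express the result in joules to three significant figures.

E ≈ 1.84 × 10^20 J

Rearranging: E = [D / (0.0076 · g^-0.2)]^(1/0.32).
D = 15000 m.
g^-0.2 = 8.87^-0.2 = 0.6463
D / (0.0076 × 0.6463) = 15000 / (4.912 × 10^-3) = 3.054 × 10^6
E = (3.054 × 10^6)^3.125 = 1.842 × 10^20 J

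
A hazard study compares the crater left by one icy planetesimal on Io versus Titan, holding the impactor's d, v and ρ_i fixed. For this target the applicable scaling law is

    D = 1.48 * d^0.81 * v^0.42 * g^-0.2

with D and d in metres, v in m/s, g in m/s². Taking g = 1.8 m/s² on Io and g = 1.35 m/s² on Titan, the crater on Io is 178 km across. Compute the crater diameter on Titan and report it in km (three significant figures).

All impactor-dependent factors cancel in the ratio, leaving D_Titan/D_Io = (g_Titan/g_Io)^-0.2.
(1.35/1.8)^-0.2 = 0.7500^-0.2 = 1.059
D_Titan = 1.059 × 178 km = 189 km

D ≈ 189 km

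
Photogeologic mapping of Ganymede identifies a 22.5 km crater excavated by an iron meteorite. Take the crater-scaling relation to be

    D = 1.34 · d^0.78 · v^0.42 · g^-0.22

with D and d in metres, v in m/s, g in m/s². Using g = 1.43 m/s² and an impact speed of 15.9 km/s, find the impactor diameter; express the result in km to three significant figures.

d ≈ 1.58 km

Rearranging for d: d = [D / (1.34 · 15900^0.42 · 1.43^-0.22)]^(1/0.78).
D = 22500 m.
15900^0.42 = 58.15
1.43^-0.22 = 0.9243
Denominator = 1.34 × 58.15 × 0.9243 = 72.02
D / 72.02 = 22500 / 72.02 = 312.4
d = 312.4^(1/0.78) = 312.4^1.2821 = 1579 m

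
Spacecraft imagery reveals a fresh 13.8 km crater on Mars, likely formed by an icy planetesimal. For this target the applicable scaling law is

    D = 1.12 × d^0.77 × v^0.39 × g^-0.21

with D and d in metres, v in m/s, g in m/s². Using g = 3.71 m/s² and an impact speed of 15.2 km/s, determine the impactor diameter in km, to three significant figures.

d ≈ 2.24 km

Rearranging for d: d = [D / (1.12 · 15200^0.39 · 3.71^-0.21)]^(1/0.77).
D = 13800 m.
15200^0.39 = 42.75
3.71^-0.21 = 0.7593
Denominator = 1.12 × 42.75 × 0.7593 = 36.36
D / 36.36 = 13800 / 36.36 = 379.5
d = 379.5^(1/0.77) = 379.5^1.2987 = 2237 m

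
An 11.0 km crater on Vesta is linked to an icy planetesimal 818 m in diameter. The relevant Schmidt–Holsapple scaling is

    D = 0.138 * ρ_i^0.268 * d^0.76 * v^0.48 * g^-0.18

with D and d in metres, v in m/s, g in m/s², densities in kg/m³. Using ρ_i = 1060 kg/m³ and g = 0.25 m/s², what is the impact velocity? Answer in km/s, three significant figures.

Rearranging for v: v = [D / (0.138 · 1060^0.268 · 818^0.76 · 0.25^-0.18)]^(1/0.48).
D = 11000 m.
1060^0.268 = 6.468
818^0.76 = 163.6
0.25^-0.18 = 1.283
Denominator = 0.138 × 6.468 × 163.6 × 1.283 = 187.4
D / 187.4 = 11000 / 187.4 = 58.70
v = 58.70^(1/0.48) = 58.70^2.0833 = 4837 m/s

v ≈ 4.84 km/s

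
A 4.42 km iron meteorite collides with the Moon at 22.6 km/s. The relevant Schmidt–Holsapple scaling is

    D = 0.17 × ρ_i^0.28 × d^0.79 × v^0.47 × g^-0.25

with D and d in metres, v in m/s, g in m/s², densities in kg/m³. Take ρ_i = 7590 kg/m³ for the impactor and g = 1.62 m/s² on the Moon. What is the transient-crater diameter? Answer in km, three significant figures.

In SI units: d = 4420 m, v = 22600 m/s.
ρ_i^0.28 = 7590^0.28 = 12.20
d^0.79 = 4420^0.79 = 758.4
v^0.47 = 22600^0.47 = 111.3
g^-0.25 = 1.62^-0.25 = 0.8864
D = 0.17 × 12.20 × 758.4 × 111.3 × 0.8864 = 1.552 × 10^5 m
   = 155.2 km

D ≈ 155 km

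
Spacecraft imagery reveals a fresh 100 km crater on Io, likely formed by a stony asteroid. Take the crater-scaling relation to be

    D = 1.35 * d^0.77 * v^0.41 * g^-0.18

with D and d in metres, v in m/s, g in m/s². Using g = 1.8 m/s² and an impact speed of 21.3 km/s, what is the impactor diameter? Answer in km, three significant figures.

Rearranging for d: d = [D / (1.35 · 21300^0.41 · 1.8^-0.18)]^(1/0.77).
D = 100000 m.
21300^0.41 = 59.52
1.8^-0.18 = 0.8996
Denominator = 1.35 × 59.52 × 0.8996 = 72.28
D / 72.28 = 100000 / 72.28 = 1384
d = 1384^(1/0.77) = 1384^1.2987 = 12006 m

d ≈ 12.0 km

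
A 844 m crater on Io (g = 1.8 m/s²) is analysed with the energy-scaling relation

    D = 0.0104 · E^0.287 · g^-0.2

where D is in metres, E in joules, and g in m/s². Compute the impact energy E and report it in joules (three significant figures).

E ≈ 1.92 × 10^17 J

Rearranging: E = [D / (0.0104 · g^-0.2)]^(1/0.287).
g^-0.2 = 1.8^-0.2 = 0.8891
D / (0.0104 × 0.8891) = 844 / (9.247 × 10^-3) = 9.127 × 10^4
E = (9.127 × 10^4)^3.4843 = 1.920 × 10^17 J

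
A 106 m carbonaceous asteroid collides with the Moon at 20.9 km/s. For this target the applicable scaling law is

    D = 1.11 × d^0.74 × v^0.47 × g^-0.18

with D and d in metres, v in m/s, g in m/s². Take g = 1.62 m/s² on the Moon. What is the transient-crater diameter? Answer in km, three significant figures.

In SI units: v = 20900 m/s.
d^0.74 = 106^0.74 = 31.53
v^0.47 = 20900^0.47 = 107.3
g^-0.18 = 1.62^-0.18 = 0.9168
D = 1.11 × 31.53 × 107.3 × 0.9168 = 3443 m
   = 3.443 km

D ≈ 3.44 km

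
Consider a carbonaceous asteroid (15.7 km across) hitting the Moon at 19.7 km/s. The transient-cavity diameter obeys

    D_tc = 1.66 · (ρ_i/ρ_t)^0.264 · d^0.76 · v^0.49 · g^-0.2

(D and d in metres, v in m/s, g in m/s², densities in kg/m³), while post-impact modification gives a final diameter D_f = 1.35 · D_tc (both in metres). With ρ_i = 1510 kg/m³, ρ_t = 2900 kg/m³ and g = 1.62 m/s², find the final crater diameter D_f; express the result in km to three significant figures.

D_f ≈ 336 km

In SI: d = 15700 m, v = 19700 m/s.
(ρ_i/ρ_t)^0.264 = (1510/2900)^0.264 = 0.8417
d^0.76 = 15700^0.76 = 1545
v^0.49 = 19700^0.49 = 127.1
g^-0.2 = 1.62^-0.2 = 0.9080
D_tc = 1.66 × 0.8417 × 1545 × 127.1 × 0.9080 = 2.491 × 10^5 m
D_f = 1.35 × 2.491 × 10^5 = 3.363 × 10^5 m
     = 336.3 km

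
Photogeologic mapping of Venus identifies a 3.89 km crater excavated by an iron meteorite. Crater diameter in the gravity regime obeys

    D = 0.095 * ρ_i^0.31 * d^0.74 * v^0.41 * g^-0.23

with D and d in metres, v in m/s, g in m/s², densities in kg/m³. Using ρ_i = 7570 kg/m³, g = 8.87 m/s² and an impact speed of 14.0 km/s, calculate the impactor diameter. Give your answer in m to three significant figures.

Rearranging for d: d = [D / (0.095 · 7570^0.31 · 14000^0.41 · 8.87^-0.23)]^(1/0.74).
D = 3890 m.
7570^0.31 = 15.94
14000^0.41 = 50.11
8.87^-0.23 = 0.6053
Denominator = 0.095 × 15.94 × 50.11 × 0.6053 = 45.93
D / 45.93 = 3890 / 45.93 = 84.69
d = 84.69^(1/0.74) = 84.69^1.3514 = 403.0 m

d ≈ 403 m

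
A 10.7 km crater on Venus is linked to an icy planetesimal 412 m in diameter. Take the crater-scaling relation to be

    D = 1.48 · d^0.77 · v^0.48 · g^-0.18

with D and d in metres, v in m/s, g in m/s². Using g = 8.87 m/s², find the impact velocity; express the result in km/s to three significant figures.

v ≈ 15.9 km/s

Rearranging for v: v = [D / (1.48 · 412^0.77 · 8.87^-0.18)]^(1/0.48).
D = 10700 m.
412^0.77 = 103.2
8.87^-0.18 = 0.6751
Denominator = 1.48 × 103.2 × 0.6751 = 103.1
D / 103.1 = 10700 / 103.1 = 103.8
v = 103.8^(1/0.48) = 103.8^2.0833 = 15861 m/s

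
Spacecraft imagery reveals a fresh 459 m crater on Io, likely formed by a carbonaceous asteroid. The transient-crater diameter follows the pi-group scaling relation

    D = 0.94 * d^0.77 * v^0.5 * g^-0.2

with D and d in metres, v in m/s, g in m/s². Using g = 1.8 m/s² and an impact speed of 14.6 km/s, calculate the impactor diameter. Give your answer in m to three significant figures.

Rearranging for d: d = [D / (0.94 · 14600^0.5 · 1.8^-0.2)]^(1/0.77).
14600^0.5 = 120.8
1.8^-0.2 = 0.8891
Denominator = 0.94 × 120.8 × 0.8891 = 101.0
D / 101.0 = 459 / 101.0 = 4.545
d = 4.545^(1/0.77) = 4.545^1.2987 = 7.144 m

d ≈ 7.14 m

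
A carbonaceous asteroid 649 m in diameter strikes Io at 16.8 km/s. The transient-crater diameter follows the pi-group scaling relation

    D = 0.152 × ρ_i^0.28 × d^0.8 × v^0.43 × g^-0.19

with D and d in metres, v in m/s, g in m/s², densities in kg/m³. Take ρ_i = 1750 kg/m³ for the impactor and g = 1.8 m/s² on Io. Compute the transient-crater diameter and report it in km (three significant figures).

In SI units: v = 16800 m/s.
ρ_i^0.28 = 1750^0.28 = 8.092
d^0.8 = 649^0.8 = 177.7
v^0.43 = 16800^0.43 = 65.60
g^-0.19 = 1.8^-0.19 = 0.8943
D = 0.152 × 8.092 × 177.7 × 65.60 × 0.8943 = 12823 m
   = 12.82 km

D ≈ 12.8 km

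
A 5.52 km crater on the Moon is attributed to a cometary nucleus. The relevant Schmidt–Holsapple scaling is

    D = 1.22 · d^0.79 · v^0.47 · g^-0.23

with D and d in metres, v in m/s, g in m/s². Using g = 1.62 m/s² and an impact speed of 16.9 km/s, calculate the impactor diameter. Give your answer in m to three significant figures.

Rearranging for d: d = [D / (1.22 · 16900^0.47 · 1.62^-0.23)]^(1/0.79).
D = 5520 m.
16900^0.47 = 97.07
1.62^-0.23 = 0.8950
Denominator = 1.22 × 97.07 × 0.8950 = 106.0
D / 106.0 = 5520 / 106.0 = 52.08
d = 52.08^(1/0.79) = 52.08^1.2658 = 148.9 m

d ≈ 149 m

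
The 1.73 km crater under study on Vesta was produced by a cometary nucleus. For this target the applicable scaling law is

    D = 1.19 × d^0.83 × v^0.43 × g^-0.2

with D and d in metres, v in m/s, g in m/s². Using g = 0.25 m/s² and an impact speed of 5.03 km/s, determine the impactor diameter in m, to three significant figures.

d ≈ 55.9 m

Rearranging for d: d = [D / (1.19 · 5030^0.43 · 0.25^-0.2)]^(1/0.83).
D = 1730 m.
5030^0.43 = 39.05
0.25^-0.2 = 1.320
Denominator = 1.19 × 39.05 × 1.320 = 61.34
D / 61.34 = 1730 / 61.34 = 28.20
d = 28.20^(1/0.83) = 28.20^1.2048 = 55.88 m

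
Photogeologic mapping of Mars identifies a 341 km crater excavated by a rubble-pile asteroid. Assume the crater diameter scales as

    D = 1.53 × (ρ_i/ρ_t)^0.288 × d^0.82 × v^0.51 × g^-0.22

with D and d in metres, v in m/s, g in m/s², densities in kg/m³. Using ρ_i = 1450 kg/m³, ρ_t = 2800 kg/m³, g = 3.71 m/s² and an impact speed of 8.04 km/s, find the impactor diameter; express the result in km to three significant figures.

d ≈ 22.2 km

Rearranging for d: d = [D / (1.53 · (1450/2800)^0.288 · 8040^0.51 · 3.71^-0.22)]^(1/0.82).
D = 341000 m.
(1450/2800)^0.288 = 0.8274
8040^0.51 = 98.10
3.71^-0.22 = 0.7494
Denominator = 1.53 × 0.8274 × 98.10 × 0.7494 = 93.07
D / 93.07 = 341000 / 93.07 = 3664
d = 3664^(1/0.82) = 3664^1.2195 = 22194 m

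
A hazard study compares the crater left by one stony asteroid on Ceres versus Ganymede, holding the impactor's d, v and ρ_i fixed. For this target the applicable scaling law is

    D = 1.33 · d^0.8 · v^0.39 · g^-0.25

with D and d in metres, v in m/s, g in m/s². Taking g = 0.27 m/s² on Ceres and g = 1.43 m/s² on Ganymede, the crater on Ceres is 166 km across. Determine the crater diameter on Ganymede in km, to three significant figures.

D ≈ 109 km

All impactor-dependent factors cancel in the ratio, leaving D_Ganymede/D_Ceres = (g_Ganymede/g_Ceres)^-0.25.
(1.43/0.27)^-0.25 = 5.296^-0.25 = 0.6592
D_Ganymede = 0.6592 × 166 km = 109 km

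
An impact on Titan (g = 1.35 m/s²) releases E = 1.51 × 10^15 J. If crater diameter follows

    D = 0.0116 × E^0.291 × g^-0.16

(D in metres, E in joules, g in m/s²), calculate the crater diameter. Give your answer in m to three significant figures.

E^0.291 = (1.51 × 10^15)^0.291 = 2.613 × 10^4
g^-0.16 = 1.35^-0.16 = 0.9531
D = 0.0116 × 2.613 × 10^4 × 0.9531 = 288.9 m

D ≈ 289 m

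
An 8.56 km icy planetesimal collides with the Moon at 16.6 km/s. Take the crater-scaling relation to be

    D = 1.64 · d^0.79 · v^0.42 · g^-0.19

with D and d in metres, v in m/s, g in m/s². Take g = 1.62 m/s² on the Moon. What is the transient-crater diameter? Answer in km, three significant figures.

In SI units: d = 8560 m, v = 16600 m/s.
d^0.79 = 8560^0.79 = 1278
v^0.42 = 16600^0.42 = 59.22
g^-0.19 = 1.62^-0.19 = 0.9124
D = 1.64 × 1278 × 59.22 × 0.9124 = 1.132 × 10^5 m
   = 113.2 km

D ≈ 113 km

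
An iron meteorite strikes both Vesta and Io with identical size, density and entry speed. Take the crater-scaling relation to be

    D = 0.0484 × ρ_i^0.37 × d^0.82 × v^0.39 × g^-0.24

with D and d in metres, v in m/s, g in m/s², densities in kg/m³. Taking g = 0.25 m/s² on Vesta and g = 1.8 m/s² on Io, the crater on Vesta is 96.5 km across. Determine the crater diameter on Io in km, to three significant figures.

D ≈ 60.1 km

All impactor-dependent factors cancel in the ratio, leaving D_Io/D_Vesta = (g_Io/g_Vesta)^-0.24.
(1.8/0.25)^-0.24 = 7.200^-0.24 = 0.6226
D_Io = 0.6226 × 96.5 km = 60.1 km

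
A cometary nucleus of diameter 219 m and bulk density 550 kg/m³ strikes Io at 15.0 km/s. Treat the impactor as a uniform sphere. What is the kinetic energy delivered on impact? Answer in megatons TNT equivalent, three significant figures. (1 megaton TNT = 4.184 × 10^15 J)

E ≈ 81.3 Mt TNT

v = 15000 m/s.
Mass m = (π/6) ρ d³ = (π/6) × 550 × (219)³ = 3.025 × 10^9 kg
E = ½ m v² = 0.5 × 3.025 × 10^9 × (15000)² = 3.403 × 10^17 J
   = 3.403 × 10^17 / 4.184×10^15 = 81.33 Mt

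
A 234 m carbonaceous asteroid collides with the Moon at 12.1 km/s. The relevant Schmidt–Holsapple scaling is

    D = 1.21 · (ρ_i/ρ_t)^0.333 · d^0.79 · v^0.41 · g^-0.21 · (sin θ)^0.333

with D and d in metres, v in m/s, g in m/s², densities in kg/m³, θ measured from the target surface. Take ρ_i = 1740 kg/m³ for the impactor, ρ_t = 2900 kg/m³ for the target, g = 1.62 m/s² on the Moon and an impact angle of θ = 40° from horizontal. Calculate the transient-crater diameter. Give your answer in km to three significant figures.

In SI units: v = 12100 m/s.
(ρ_i/ρ_t)^0.333 = (1740/2900)^0.333 = 0.8436
d^0.79 = 234^0.79 = 74.42
v^0.41 = 12100^0.41 = 47.20
g^-0.21 = 1.62^-0.21 = 0.9037
(sin 40°)^0.333 = 0.6428^0.333 = 0.8632
D = 1.21 × 0.8436 × 74.42 × 47.20 × 0.9037 × 0.8632 = 2797 m
   = 2.797 km

D ≈ 2.80 km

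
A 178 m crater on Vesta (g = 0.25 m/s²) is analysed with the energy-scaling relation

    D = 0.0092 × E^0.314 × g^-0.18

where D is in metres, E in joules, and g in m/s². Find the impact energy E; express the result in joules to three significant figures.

E ≈ 2.03 × 10^13 J

Rearranging: E = [D / (0.0092 · g^-0.18)]^(1/0.314).
g^-0.18 = 0.25^-0.18 = 1.283
D / (0.0092 × 1.283) = 178 / (0.01180) = 1.508 × 10^4
E = (1.508 × 10^4)^3.1847 = 2.027 × 10^13 J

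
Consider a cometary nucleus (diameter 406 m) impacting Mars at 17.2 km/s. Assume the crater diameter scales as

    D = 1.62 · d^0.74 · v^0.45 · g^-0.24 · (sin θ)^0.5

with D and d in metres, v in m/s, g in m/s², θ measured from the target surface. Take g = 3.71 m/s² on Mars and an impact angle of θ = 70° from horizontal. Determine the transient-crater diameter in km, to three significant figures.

D ≈ 7.86 km

In SI units: v = 17200 m/s.
d^0.74 = 406^0.74 = 85.17
v^0.45 = 17200^0.45 = 80.54
g^-0.24 = 3.71^-0.24 = 0.7300
(sin 70°)^0.5 = 0.9397^0.5 = 0.9694
D = 1.62 × 85.17 × 80.54 × 0.7300 × 0.9694 = 7864 m
   = 7.864 km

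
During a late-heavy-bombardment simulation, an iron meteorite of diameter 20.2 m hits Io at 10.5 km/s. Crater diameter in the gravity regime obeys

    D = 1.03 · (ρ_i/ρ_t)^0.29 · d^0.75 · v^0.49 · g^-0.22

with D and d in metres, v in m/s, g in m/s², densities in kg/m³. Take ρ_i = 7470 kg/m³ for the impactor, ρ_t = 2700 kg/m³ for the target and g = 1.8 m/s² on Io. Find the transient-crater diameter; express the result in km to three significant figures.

D ≈ 1.08 km

In SI units: v = 10500 m/s.
(ρ_i/ρ_t)^0.29 = (7470/2700)^0.29 = 1.343
d^0.75 = 20.2^0.75 = 9.528
v^0.49 = 10500^0.49 = 93.41
g^-0.22 = 1.8^-0.22 = 0.8787
D = 1.03 × 1.343 × 9.528 × 93.41 × 0.8787 = 1082 m
   = 1.082 km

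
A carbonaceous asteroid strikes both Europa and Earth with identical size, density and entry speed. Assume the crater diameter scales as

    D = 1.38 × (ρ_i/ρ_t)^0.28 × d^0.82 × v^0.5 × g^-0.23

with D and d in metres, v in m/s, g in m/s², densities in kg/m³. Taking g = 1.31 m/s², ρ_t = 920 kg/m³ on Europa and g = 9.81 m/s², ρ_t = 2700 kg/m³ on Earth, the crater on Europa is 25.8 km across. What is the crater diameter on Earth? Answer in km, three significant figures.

D ≈ 12.0 km

The impactor-only factors (d, v, ρ_i) cancel in the ratio, leaving D_Earth/D_Europa = (g_Earth/g_Europa)^-0.23 · (ρ_t,Europa/ρ_t,Earth)^0.28.
(9.81/1.31)^-0.23 = 7.489^-0.23 = 0.6293
(920/2700)^0.28 = 0.3407^0.28 = 0.7397
Ratio = 0.6293 × 0.7397 = 0.4655
D_Earth = 0.4655 × 25.8 km = 12.0 km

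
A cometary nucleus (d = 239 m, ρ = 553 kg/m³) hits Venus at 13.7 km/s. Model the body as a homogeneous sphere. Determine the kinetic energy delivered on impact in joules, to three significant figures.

v = 13700 m/s.
Mass m = (π/6) ρ d³ = (π/6) × 553 × (239)³ = 3.953 × 10^9 kg
E = ½ m v² = 0.5 × 3.953 × 10^9 × (13700)² = 3.710 × 10^17 J

E ≈ 3.71 × 10^17 J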